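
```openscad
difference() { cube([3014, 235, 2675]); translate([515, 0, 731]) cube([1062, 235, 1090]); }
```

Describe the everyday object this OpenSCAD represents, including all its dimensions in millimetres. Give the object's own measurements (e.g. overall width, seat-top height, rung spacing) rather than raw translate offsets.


A wall 3014 mm long (x), 235 mm thick (y), 2675 mm tall, with a rectangular window opening cut through it. The opening is 1062 mm wide and 1090 mm tall; its sill is at z = 731 mm and its near (−x) edge is 515 mm from the wall's −x end. The opening passes through the full wall thickness.


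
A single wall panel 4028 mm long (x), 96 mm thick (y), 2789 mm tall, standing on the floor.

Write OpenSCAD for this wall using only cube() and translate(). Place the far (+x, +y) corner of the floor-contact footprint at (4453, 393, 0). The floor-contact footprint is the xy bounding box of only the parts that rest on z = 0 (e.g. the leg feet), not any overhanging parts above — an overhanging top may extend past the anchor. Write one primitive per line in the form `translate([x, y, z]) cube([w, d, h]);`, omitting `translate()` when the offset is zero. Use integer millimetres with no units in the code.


translate([425, 297, 0]) cube([4028, 96, 2789]);


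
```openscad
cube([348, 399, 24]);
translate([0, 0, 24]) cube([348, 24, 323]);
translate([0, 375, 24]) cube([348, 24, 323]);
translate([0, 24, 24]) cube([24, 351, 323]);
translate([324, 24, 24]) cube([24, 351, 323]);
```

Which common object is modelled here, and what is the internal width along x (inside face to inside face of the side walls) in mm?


An open box. The internal width is 300 mm.

A 348×399 base slab with four walls standing on it — an open box. The base is 348 mm wide and the walls are 24 mm thick, so the internal width is 348 − 2 × 24 = 300 mm.


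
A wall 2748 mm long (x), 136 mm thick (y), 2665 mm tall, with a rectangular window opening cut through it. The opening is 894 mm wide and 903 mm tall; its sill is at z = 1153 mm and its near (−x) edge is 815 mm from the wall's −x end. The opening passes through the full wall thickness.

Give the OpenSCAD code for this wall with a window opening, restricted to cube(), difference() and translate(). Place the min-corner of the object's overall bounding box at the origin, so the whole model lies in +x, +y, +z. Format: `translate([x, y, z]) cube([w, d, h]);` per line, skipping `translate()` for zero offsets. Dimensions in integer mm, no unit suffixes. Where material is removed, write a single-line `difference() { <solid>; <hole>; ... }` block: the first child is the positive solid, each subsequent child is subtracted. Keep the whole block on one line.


difference() { cube([2748, 136, 2665]); translate([815, 0, 1153]) cube([894, 136, 903]); }


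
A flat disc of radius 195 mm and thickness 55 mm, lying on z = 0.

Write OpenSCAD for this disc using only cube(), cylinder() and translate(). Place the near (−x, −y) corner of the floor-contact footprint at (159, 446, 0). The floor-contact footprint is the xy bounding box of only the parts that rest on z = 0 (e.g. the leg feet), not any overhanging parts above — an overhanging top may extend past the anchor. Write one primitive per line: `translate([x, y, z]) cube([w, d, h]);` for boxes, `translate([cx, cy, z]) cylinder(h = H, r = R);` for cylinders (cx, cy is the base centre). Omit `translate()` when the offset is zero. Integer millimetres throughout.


translate([354, 641, 0]) cylinder(h = 55, r = 195);


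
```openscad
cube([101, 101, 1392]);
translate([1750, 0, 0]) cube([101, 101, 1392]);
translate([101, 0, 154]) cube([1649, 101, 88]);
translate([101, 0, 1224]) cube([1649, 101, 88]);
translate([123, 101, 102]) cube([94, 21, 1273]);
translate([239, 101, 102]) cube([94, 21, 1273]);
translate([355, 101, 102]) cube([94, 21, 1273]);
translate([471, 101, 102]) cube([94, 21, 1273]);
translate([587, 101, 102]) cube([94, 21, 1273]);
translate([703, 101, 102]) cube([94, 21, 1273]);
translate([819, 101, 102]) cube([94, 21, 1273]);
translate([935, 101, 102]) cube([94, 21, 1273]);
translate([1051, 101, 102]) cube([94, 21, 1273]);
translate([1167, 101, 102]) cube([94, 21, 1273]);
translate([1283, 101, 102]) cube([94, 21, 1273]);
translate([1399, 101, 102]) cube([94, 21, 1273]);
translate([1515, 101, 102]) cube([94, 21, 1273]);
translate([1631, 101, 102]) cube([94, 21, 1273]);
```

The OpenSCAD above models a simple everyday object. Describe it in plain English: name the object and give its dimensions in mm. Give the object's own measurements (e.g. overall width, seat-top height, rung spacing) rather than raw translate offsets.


A fence section. Two 101×101 mm posts, 1392 mm tall, stand on the floor with a clear span of 1649 mm between their inner faces. Two horizontal rails of 101×88 mm section span the gap between the posts with their undersides at z = 154 mm and z = 1224 mm, flush with the posts' −y face. 14 pickets, each 94 mm wide, 21 mm thick and 1273 mm tall, are fixed to the +y face of the rails with their bottoms at z = 102 mm, spaced across the span with a 22 mm gap after the −x post and between neighbouring pickets, with 25 mm left before the +x post.


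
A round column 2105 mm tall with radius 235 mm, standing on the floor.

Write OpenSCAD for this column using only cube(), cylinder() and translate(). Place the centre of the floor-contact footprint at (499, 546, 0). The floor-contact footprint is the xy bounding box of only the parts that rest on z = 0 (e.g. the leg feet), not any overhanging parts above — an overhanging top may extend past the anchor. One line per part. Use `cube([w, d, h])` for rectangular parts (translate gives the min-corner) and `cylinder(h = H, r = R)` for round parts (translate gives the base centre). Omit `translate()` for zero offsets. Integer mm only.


translate([499, 546, 0]) cylinder(h = 2105, r = 235);


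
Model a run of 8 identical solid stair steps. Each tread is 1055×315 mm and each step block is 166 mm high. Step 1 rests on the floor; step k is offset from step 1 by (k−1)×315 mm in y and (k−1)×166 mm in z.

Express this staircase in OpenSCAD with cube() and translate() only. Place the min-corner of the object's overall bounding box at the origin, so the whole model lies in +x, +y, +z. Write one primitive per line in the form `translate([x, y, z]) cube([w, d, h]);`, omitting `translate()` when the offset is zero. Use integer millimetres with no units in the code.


cube([1055, 315, 166]);
translate([0, 315, 166]) cube([1055, 315, 166]);
translate([0, 630, 332]) cube([1055, 315, 166]);
translate([0, 945, 498]) cube([1055, 315, 166]);
translate([0, 1260, 664]) cube([1055, 315, 166]);
translate([0, 1575, 830]) cube([1055, 315, 166]);
translate([0, 1890, 996]) cube([1055, 315, 166]);
translate([0, 2205, 1162]) cube([1055, 315, 166]);


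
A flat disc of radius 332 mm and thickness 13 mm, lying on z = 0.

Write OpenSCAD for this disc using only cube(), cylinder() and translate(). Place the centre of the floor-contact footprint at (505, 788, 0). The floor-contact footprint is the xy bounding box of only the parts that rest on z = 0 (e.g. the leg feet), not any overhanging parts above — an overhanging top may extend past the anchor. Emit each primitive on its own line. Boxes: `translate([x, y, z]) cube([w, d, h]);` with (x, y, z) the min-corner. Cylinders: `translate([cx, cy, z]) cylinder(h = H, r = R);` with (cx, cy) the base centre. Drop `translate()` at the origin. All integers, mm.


translate([505, 788, 0]) cylinder(h = 13, r = 332);


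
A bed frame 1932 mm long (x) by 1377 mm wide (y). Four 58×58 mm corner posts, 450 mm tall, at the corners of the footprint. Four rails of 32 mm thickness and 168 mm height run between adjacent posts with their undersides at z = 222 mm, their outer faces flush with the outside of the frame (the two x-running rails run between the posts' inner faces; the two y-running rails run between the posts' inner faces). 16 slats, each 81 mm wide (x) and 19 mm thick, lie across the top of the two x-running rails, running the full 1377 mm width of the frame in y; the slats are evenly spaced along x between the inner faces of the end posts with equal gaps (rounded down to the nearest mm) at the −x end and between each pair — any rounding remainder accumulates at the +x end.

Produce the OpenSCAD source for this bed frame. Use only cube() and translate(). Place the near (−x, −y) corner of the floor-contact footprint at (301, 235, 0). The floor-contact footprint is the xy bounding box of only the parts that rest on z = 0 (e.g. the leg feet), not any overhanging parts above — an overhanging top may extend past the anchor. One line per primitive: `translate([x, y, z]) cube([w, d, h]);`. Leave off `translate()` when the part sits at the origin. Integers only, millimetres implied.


translate([301, 235, 0]) cube([58, 58, 450]);
translate([301, 1554, 0]) cube([58, 58, 450]);
translate([2175, 235, 0]) cube([58, 58, 450]);
translate([2175, 1554, 0]) cube([58, 58, 450]);
translate([359, 235, 222]) cube([1816, 32, 168]);
translate([359, 1580, 222]) cube([1816, 32, 168]);
translate([301, 293, 222]) cube([32, 1261, 168]);
translate([2201, 293, 222]) cube([32, 1261, 168]);
translate([389, 235, 390]) cube([81, 1377, 19]);
translate([500, 235, 390]) cube([81, 1377, 19]);
translate([611, 235, 390]) cube([81, 1377, 19]);
translate([722, 235, 390]) cube([81, 1377, 19]);
translate([833, 235, 390]) cube([81, 1377, 19]);
translate([944, 235, 390]) cube([81, 1377, 19]);
translate([1055, 235, 390]) cube([81, 1377, 19]);
translate([1166, 235, 390]) cube([81, 1377, 19]);
translate([1277, 235, 390]) cube([81, 1377, 19]);
translate([1388, 235, 390]) cube([81, 1377, 19]);
translate([1499, 235, 390]) cube([81, 1377, 19]);
translate([1610, 235, 390]) cube([81, 1377, 19]);
translate([1721, 235, 390]) cube([81, 1377, 19]);
translate([1832, 235, 390]) cube([81, 1377, 19]);
translate([1943, 235, 390]) cube([81, 1377, 19]);
translate([2054, 235, 390]) cube([81, 1377, 19]);


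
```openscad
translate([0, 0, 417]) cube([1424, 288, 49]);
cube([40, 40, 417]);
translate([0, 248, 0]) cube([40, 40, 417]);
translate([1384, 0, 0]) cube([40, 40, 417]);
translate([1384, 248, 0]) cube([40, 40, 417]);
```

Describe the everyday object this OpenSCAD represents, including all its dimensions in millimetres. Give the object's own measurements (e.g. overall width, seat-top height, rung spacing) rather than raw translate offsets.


A bench: a 1424×288 mm seat slab, 49 mm thick, top at z = 466 mm, on four 40×40 mm square legs flush with the seat corners and standing on z = 0.


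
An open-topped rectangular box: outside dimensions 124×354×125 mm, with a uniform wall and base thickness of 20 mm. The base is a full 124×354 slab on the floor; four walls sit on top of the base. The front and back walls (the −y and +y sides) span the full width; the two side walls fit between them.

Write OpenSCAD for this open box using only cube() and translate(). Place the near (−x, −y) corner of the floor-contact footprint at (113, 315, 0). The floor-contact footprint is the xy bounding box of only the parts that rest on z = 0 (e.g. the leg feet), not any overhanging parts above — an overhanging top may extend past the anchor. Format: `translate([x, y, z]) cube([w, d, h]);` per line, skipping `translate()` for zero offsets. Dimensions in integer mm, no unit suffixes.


translate([113, 315, 0]) cube([124, 354, 20]);
translate([113, 315, 20]) cube([124, 20, 105]);
translate([113, 649, 20]) cube([124, 20, 105]);
translate([113, 335, 20]) cube([20, 314, 105]);
translate([217, 335, 20]) cube([20, 314, 105]);


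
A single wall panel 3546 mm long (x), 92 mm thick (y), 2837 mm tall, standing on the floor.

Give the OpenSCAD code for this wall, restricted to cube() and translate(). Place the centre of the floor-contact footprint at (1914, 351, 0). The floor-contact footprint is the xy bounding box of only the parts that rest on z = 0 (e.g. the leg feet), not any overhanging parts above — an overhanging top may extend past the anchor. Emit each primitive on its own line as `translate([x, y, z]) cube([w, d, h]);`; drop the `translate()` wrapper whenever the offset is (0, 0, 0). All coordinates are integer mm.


translate([141, 305, 0]) cube([3546, 92, 2837]);


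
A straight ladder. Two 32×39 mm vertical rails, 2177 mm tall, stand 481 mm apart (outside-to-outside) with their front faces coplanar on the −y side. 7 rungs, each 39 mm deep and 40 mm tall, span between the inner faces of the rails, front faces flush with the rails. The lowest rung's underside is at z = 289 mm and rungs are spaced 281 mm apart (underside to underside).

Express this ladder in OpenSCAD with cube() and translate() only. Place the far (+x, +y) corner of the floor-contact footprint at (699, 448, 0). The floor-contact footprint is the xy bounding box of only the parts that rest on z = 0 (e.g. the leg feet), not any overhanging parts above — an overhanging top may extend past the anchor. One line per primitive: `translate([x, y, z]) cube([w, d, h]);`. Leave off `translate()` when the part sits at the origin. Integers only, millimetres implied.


translate([218, 409, 0]) cube([32, 39, 2177]);
translate([667, 409, 0]) cube([32, 39, 2177]);
translate([250, 409, 289]) cube([417, 39, 40]);
translate([250, 409, 570]) cube([417, 39, 40]);
translate([250, 409, 851]) cube([417, 39, 40]);
translate([250, 409, 1132]) cube([417, 39, 40]);
translate([250, 409, 1413]) cube([417, 39, 40]);
translate([250, 409, 1694]) cube([417, 39, 40]);
translate([250, 409, 1975]) cube([417, 39, 40]);


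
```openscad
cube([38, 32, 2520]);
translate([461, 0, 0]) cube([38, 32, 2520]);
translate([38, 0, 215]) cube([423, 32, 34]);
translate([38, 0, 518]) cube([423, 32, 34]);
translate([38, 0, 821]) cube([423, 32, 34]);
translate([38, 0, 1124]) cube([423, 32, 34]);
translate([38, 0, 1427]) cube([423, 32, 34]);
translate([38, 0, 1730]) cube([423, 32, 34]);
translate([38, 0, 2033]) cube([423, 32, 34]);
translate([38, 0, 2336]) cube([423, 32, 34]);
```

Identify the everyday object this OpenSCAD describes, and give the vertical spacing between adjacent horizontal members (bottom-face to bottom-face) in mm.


A ladder. The rung spacing is 303 mm.

Two tall 38×32 posts with 8 short bars between them — a ladder. Adjacent rungs sit at z = 215 and z = 518, so the spacing is 518 − 215 = 303 mm.


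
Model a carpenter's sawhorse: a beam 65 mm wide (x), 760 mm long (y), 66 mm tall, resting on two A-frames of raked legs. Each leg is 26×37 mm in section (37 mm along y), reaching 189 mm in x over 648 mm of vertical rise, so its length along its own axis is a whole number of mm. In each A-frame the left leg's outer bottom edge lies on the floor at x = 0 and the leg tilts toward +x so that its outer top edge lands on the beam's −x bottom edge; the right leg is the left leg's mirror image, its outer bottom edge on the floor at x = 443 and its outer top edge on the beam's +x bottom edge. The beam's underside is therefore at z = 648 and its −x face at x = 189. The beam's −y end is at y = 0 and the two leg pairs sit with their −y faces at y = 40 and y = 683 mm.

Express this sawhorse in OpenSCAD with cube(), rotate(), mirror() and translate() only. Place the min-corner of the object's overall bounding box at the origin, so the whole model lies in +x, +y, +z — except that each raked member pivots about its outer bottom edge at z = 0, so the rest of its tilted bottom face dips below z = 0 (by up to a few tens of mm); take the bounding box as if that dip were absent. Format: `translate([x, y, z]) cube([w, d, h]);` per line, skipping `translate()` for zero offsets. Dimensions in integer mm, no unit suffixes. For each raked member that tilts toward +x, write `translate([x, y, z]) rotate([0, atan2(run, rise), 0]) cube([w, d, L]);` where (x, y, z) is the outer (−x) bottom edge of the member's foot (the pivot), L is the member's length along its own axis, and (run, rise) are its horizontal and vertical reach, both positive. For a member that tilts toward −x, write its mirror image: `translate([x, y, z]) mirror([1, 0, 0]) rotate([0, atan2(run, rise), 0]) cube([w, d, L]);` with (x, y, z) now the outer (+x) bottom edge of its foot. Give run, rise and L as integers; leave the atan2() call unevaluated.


translate([189, 0, 648]) cube([65, 760, 66]);
translate([0, 40, 0]) rotate([0, atan2(189, 648), 0]) cube([26, 37, 675]);
translate([443, 40, 0]) mirror([1, 0, 0]) rotate([0, atan2(189, 648), 0]) cube([26, 37, 675]);
translate([0, 683, 0]) rotate([0, atan2(189, 648), 0]) cube([26, 37, 675]);
translate([443, 683, 0]) mirror([1, 0, 0]) rotate([0, atan2(189, 648), 0]) cube([26, 37, 675]);


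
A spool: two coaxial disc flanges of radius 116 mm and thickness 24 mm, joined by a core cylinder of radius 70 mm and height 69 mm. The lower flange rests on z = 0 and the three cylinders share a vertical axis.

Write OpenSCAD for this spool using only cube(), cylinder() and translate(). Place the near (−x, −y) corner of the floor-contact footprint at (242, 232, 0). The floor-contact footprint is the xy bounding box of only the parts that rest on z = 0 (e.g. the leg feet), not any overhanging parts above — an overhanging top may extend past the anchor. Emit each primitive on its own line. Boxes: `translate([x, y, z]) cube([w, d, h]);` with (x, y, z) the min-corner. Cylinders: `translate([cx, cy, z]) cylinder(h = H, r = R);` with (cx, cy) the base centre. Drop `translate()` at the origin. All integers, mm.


translate([358, 348, 0]) cylinder(h = 24, r = 116);
translate([358, 348, 24]) cylinder(h = 69, r = 70);
translate([358, 348, 93]) cylinder(h = 24, r = 116);


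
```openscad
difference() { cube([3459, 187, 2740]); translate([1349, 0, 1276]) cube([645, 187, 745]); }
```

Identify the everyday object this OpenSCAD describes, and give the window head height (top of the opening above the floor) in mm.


A wall with a window opening. The window head height is 2021 mm.

A wall with a rectangular opening subtracted — a window. Sill at z = 1276, opening 745 mm tall, so the head is at 1276 + 745 = 2021 mm.


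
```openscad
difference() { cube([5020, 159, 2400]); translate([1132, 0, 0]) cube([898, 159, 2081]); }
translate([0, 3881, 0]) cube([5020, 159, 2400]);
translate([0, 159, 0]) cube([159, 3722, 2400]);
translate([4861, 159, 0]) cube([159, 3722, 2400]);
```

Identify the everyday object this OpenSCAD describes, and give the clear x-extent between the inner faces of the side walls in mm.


A single room. The interior width is 4702 mm.

Four walls enclosing a rectangle with a door in the front wall — a room. Outside width 5020 minus two 159 mm walls gives 4702 mm.


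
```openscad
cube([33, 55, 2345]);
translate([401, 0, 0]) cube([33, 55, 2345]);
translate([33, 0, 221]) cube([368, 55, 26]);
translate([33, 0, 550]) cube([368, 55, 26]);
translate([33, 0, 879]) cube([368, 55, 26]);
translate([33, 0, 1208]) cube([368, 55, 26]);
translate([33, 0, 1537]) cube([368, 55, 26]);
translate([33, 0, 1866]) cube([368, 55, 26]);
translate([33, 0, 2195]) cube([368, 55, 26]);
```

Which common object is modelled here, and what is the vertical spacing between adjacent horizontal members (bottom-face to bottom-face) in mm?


A ladder. The rung spacing is 329 mm.

Two tall 33×55 posts with 7 short bars between them — a ladder. Adjacent rungs sit at z = 221 and z = 550, so the spacing is 550 − 221 = 329 mm.


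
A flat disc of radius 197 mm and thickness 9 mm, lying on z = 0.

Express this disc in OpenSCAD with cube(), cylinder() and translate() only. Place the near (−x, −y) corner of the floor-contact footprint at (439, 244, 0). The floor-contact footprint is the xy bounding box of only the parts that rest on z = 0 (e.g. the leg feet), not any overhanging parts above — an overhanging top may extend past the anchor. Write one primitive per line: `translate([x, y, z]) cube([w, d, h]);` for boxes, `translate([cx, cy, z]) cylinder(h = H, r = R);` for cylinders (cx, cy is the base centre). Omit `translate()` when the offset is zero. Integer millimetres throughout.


translate([636, 441, 0]) cylinder(h = 9, r = 197);


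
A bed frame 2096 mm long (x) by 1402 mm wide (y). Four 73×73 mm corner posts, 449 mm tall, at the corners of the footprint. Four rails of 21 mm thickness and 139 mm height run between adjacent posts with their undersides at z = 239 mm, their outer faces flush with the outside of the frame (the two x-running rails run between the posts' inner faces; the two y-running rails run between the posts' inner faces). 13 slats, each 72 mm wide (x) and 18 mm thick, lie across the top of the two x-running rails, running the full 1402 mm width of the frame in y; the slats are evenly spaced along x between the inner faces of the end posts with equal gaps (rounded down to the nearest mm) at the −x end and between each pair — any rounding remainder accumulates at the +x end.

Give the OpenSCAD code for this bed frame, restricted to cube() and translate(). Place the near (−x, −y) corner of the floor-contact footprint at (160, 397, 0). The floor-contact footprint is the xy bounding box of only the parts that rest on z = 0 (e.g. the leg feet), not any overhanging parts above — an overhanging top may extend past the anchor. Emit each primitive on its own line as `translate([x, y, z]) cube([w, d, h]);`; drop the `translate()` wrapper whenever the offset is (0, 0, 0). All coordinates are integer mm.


translate([160, 397, 0]) cube([73, 73, 449]);
translate([160, 1726, 0]) cube([73, 73, 449]);
translate([2183, 397, 0]) cube([73, 73, 449]);
translate([2183, 1726, 0]) cube([73, 73, 449]);
translate([233, 397, 239]) cube([1950, 21, 139]);
translate([233, 1778, 239]) cube([1950, 21, 139]);
translate([160, 470, 239]) cube([21, 1256, 139]);
translate([2235, 470, 239]) cube([21, 1256, 139]);
translate([305, 397, 378]) cube([72, 1402, 18]);
translate([449, 397, 378]) cube([72, 1402, 18]);
translate([593, 397, 378]) cube([72, 1402, 18]);
translate([737, 397, 378]) cube([72, 1402, 18]);
translate([881, 397, 378]) cube([72, 1402, 18]);
translate([1025, 397, 378]) cube([72, 1402, 18]);
translate([1169, 397, 378]) cube([72, 1402, 18]);
translate([1313, 397, 378]) cube([72, 1402, 18]);
translate([1457, 397, 378]) cube([72, 1402, 18]);
translate([1601, 397, 378]) cube([72, 1402, 18]);
translate([1745, 397, 378]) cube([72, 1402, 18]);
translate([1889, 397, 378]) cube([72, 1402, 18]);
translate([2033, 397, 378]) cube([72, 1402, 18]);


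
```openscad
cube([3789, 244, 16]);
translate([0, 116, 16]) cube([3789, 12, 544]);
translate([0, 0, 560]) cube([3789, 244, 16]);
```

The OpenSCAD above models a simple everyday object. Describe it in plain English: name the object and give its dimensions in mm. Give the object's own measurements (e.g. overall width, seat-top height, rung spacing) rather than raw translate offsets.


An I-beam lying along x, 3789 mm long. Overall section height 576 mm. Two flanges 244 mm wide (y) and 16 mm thick, one on the floor and one at the top; a web 12 mm thick runs between them, centred on the flange width.


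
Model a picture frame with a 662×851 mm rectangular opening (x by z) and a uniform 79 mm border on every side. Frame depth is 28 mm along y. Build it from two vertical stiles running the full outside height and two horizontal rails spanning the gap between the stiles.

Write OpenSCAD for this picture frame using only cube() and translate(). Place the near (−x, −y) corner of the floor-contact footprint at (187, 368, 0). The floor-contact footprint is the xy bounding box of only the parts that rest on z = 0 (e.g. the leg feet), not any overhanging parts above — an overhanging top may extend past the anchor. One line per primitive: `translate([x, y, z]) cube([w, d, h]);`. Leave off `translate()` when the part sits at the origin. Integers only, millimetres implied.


translate([187, 368, 0]) cube([79, 28, 1009]);
translate([928, 368, 0]) cube([79, 28, 1009]);
translate([266, 368, 0]) cube([662, 28, 79]);
translate([266, 368, 930]) cube([662, 28, 79]);


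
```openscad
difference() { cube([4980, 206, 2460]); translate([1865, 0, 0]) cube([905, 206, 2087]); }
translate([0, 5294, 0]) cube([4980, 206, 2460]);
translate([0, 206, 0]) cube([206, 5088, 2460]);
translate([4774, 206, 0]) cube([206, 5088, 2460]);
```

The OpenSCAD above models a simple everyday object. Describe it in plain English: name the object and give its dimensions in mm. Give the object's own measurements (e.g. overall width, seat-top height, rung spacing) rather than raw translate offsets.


A single room: four walls, each 2460 mm tall and 206 mm thick, enclosing an outside footprint 4980×5500 mm (x × y), no floor or roof. The front and back walls (−y and +y sides) run the full x-width; the side walls fit between their inner faces. A door opening 905 mm wide and 2087 mm tall is cut through the front wall from the floor up, its −x edge 1865 mm from the wall's −x end.


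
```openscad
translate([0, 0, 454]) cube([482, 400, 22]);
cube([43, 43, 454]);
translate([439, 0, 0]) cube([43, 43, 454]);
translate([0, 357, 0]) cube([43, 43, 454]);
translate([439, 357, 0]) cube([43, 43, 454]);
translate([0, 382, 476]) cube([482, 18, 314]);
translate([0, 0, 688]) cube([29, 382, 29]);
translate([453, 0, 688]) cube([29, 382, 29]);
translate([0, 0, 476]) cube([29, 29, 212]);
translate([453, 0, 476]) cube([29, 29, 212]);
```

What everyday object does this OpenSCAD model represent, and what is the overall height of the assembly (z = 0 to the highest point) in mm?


A chair. The overall height is 790 mm.

A slab on four corner posts with a tall panel at the back — a chair. The seat slab sits at z = 454 with thickness 22, and the 314 mm backrest starts at the seat top, so the overall height is 454 + 22 + 314 = 790 mm.


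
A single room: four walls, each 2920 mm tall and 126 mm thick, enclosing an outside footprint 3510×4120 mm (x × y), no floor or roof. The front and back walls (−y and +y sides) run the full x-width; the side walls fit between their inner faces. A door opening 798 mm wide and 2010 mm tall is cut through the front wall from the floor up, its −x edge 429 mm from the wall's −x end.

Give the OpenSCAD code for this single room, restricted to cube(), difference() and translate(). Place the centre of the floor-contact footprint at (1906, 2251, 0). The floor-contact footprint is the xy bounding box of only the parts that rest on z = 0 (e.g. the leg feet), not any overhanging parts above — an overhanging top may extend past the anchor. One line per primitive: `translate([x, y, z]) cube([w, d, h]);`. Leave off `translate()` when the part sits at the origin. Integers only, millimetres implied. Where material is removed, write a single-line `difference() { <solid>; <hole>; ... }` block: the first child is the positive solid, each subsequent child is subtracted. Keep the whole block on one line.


difference() { translate([151, 191, 0]) cube([3510, 126, 2920]); translate([580, 191, 0]) cube([798, 126, 2010]); }
translate([151, 4185, 0]) cube([3510, 126, 2920]);
translate([151, 317, 0]) cube([126, 3868, 2920]);
translate([3535, 317, 0]) cube([126, 3868, 2920]);


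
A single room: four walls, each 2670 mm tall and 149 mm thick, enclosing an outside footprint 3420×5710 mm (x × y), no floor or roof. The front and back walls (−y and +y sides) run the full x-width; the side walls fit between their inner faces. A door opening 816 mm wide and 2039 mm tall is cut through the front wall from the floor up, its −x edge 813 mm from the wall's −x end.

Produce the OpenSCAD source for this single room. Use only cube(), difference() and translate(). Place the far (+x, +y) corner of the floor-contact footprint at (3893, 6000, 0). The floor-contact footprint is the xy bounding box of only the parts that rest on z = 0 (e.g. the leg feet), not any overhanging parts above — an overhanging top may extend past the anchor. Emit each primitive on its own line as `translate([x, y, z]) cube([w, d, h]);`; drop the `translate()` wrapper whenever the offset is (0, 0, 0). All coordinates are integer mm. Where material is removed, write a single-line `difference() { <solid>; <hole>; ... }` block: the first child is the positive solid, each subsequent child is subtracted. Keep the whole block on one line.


difference() { translate([473, 290, 0]) cube([3420, 149, 2670]); translate([1286, 290, 0]) cube([816, 149, 2039]); }
translate([473, 5851, 0]) cube([3420, 149, 2670]);
translate([473, 439, 0]) cube([149, 5412, 2670]);
translate([3744, 439, 0]) cube([149, 5412, 2670]);


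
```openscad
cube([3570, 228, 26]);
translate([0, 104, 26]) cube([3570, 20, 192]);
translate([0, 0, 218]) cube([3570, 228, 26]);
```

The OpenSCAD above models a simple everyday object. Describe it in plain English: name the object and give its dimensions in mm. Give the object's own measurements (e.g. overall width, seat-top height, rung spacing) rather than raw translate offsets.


An I-beam lying along x, 3570 mm long. Overall section height 244 mm. Two flanges 228 mm wide (y) and 26 mm thick, one on the floor and one at the top; a web 20 mm thick runs between them, centred on the flange width.


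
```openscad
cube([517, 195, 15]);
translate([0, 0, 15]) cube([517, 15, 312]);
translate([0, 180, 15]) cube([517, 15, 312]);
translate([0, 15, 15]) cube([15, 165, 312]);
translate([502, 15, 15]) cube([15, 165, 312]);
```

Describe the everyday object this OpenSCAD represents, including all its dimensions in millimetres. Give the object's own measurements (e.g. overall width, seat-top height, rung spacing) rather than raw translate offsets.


An open-topped rectangular box: outside dimensions 517×195×327 mm, with a uniform wall and base thickness of 15 mm. The base is a full 517×195 slab on the floor; four walls sit on top of the base. The front and back walls (the −y and +y sides) span the full width; the two side walls fit between them.


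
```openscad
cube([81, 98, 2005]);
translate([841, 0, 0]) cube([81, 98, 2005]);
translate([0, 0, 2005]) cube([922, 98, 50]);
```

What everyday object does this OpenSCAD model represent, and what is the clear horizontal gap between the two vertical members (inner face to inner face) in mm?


A door frame. The clear opening width is 760 mm.

Two 2005 mm tall posts with a header on top — a door frame. The left jamb is 81 mm wide at x = 0; the right jamb starts at x = 841. The clear opening is 841 − 81 = 760 mm.


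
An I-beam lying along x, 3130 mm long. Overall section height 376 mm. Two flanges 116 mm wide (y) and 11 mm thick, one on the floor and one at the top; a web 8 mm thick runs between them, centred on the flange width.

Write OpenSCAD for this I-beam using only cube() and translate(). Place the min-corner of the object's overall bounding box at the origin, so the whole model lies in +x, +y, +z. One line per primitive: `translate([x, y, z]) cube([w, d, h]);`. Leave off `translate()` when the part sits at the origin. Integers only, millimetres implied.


cube([3130, 116, 11]);
translate([0, 54, 11]) cube([3130, 8, 354]);
translate([0, 0, 365]) cube([3130, 116, 11]);


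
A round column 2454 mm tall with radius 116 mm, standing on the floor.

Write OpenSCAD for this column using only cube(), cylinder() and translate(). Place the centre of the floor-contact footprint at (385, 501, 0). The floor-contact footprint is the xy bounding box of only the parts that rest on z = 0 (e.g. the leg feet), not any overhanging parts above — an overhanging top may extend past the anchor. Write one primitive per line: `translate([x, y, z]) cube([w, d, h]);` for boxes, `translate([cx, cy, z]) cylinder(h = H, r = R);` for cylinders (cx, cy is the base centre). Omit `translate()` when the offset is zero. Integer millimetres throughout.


translate([385, 501, 0]) cylinder(h = 2454, r = 116);


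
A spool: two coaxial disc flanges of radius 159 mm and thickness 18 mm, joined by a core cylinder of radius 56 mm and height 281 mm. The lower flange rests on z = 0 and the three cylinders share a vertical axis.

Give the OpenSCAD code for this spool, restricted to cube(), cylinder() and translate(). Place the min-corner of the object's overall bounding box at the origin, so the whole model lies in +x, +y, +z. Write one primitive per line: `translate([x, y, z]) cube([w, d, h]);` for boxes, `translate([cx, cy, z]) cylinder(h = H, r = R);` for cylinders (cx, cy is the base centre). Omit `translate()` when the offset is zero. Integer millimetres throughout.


translate([159, 159, 0]) cylinder(h = 18, r = 159);
translate([159, 159, 18]) cylinder(h = 281, r = 56);
translate([159, 159, 299]) cylinder(h = 18, r = 159);


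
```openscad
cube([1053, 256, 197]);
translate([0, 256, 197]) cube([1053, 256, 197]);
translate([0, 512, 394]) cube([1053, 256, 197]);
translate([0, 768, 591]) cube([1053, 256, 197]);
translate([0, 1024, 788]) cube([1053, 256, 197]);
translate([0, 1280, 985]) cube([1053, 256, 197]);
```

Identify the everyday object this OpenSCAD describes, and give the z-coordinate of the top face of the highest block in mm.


A staircase. The total rise is 1182 mm.

6 identical blocks, each offset up and back from the previous — a staircase. Each step is 197 mm tall and there are 6 of them, so the total rise is 6 × 197 = 1182 mm.


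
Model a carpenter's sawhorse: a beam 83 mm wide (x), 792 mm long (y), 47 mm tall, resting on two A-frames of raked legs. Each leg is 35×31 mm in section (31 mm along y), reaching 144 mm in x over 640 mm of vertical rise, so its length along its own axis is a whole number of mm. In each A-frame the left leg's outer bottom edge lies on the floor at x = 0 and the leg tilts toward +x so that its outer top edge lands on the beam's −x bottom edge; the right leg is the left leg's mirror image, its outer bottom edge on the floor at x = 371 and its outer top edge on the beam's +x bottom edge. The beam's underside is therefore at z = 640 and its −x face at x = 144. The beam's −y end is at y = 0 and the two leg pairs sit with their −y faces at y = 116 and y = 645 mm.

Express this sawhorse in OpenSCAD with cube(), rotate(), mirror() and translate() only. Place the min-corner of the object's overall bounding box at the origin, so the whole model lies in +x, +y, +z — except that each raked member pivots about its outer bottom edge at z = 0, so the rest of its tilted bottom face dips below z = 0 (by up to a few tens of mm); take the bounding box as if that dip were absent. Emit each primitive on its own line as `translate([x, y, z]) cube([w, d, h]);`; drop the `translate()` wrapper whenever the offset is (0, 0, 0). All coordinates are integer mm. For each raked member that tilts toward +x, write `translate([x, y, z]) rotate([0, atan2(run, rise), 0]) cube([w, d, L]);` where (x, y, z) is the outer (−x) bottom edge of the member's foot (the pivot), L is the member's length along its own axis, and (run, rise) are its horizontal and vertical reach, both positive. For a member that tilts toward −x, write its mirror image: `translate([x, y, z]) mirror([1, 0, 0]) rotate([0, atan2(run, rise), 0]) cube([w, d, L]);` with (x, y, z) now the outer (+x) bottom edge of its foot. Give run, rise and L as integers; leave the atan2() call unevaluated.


translate([144, 0, 640]) cube([83, 792, 47]);
translate([0, 116, 0]) rotate([0, atan2(144, 640), 0]) cube([35, 31, 656]);
translate([371, 116, 0]) mirror([1, 0, 0]) rotate([0, atan2(144, 640), 0]) cube([35, 31, 656]);
translate([0, 645, 0]) rotate([0, atan2(144, 640), 0]) cube([35, 31, 656]);
translate([371, 645, 0]) mirror([1, 0, 0]) rotate([0, atan2(144, 640), 0]) cube([35, 31, 656]);


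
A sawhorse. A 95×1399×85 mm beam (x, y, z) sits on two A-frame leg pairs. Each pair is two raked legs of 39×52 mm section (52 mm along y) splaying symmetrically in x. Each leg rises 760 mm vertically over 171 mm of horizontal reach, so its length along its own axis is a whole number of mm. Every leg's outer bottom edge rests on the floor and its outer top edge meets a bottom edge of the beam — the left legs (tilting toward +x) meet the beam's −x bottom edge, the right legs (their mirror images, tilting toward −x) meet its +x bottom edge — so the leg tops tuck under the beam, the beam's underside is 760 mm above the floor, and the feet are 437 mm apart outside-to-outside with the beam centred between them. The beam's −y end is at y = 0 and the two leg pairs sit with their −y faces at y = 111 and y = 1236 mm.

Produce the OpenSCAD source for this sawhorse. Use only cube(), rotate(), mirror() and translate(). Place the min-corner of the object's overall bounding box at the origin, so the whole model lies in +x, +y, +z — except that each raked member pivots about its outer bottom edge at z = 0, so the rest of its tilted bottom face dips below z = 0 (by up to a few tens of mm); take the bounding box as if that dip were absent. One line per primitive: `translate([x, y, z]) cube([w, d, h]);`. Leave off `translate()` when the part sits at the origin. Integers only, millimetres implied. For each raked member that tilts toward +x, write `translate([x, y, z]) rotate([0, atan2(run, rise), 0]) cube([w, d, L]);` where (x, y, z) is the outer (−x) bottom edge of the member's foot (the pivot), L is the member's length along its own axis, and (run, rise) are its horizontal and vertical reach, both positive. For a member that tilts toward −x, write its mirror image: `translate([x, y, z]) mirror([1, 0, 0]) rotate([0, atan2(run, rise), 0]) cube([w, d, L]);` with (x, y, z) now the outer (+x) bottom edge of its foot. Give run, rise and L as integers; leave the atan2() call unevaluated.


translate([171, 0, 760]) cube([95, 1399, 85]);
translate([0, 111, 0]) rotate([0, atan2(171, 760), 0]) cube([39, 52, 779]);
translate([437, 111, 0]) mirror([1, 0, 0]) rotate([0, atan2(171, 760), 0]) cube([39, 52, 779]);
translate([0, 1236, 0]) rotate([0, atan2(171, 760), 0]) cube([39, 52, 779]);
translate([437, 1236, 0]) mirror([1, 0, 0]) rotate([0, atan2(171, 760), 0]) cube([39, 52, 779]);


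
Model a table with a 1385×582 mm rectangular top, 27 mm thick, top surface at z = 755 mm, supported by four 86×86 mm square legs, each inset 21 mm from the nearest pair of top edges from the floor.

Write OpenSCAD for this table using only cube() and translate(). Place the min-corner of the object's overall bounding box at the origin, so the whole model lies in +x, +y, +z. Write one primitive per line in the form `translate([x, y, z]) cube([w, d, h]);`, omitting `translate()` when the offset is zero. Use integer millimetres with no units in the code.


translate([0, 0, 728]) cube([1385, 582, 27]);
translate([21, 21, 0]) cube([86, 86, 728]);
translate([1278, 21, 0]) cube([86, 86, 728]);
translate([21, 475, 0]) cube([86, 86, 728]);
translate([1278, 475, 0]) cube([86, 86, 728]);


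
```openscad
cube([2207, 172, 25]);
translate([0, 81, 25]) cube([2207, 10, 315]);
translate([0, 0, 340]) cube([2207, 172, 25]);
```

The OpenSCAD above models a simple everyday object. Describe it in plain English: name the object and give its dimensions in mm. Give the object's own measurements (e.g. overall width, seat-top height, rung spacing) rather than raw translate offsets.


An I-beam lying along x, 2207 mm long. Overall section height 365 mm. Two flanges 172 mm wide (y) and 25 mm thick, one on the floor and one at the top; a web 10 mm thick runs between them, centred on the flange width.


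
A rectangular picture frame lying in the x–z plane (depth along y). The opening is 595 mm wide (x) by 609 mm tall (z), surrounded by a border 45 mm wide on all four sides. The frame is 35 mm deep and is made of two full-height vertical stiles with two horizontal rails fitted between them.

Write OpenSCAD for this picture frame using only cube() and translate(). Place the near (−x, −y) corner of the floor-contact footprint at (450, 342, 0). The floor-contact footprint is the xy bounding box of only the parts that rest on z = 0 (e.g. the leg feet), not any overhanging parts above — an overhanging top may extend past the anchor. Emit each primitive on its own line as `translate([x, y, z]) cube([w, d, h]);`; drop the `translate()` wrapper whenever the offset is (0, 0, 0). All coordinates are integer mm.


translate([450, 342, 0]) cube([45, 35, 699]);
translate([1090, 342, 0]) cube([45, 35, 699]);
translate([495, 342, 0]) cube([595, 35, 45]);
translate([495, 342, 654]) cube([595, 35, 45]);
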